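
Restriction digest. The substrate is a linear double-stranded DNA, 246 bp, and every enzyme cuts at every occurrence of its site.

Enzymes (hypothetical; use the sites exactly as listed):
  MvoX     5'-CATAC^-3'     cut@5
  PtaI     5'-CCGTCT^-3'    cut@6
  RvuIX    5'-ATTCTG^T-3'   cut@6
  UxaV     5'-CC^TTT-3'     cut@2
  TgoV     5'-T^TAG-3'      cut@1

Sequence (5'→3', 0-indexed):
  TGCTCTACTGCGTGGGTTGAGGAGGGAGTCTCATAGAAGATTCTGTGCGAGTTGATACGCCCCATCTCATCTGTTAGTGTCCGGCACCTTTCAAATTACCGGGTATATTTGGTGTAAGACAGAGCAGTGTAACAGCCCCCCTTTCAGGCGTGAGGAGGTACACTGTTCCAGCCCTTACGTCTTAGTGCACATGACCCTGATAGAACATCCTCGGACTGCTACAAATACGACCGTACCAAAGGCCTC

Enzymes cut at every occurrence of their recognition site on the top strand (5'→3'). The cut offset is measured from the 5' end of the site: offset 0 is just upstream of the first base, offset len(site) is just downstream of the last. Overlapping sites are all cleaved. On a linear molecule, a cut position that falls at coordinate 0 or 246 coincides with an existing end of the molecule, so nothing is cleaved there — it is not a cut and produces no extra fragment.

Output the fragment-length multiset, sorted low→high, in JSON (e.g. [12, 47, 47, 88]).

Scan for sites:
  MvoX (CATAC, off=5): no sites
  PtaI (CCGTCT, off=6): no sites
  RvuIX (ATTCTGT, off=6): starts [39] → cuts [45]
  UxaV (CCTTT, off=2): starts [86, 139] → cuts [88, 141]
  TgoV (TTAG, off=1): starts [73, 181] → cuts [74, 182]

All cut coordinates (distinct, sorted): [45, 74, 88, 141, 182]

Fragments:
  [0,45): 45 bp
  [45,74): 29 bp
  [74,88): 14 bp
  [88,141): 53 bp
  [141,182): 41 bp
  [182,246): 64 bp

[14,29,41,45,53,64]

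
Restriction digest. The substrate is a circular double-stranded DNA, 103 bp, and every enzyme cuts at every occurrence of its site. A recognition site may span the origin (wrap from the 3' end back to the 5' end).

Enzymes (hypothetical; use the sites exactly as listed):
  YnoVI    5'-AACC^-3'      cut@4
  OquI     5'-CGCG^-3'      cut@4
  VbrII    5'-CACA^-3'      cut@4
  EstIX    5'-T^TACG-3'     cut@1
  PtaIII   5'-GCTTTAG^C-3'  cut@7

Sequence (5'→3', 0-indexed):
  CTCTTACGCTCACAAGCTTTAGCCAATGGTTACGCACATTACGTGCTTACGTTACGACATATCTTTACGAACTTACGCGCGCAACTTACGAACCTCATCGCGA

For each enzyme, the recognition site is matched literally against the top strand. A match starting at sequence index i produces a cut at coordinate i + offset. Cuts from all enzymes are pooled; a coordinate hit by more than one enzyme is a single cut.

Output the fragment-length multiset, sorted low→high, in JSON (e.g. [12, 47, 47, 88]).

Per-enzyme occurrences:
  YnoVI AACC/4: at [90] ⇒ [94]
  OquI CGCG/4: at [75, 77, 98] ⇒ [79, 81, 102]
  VbrII CACA/4: at [10, 34] ⇒ [14, 38]
  EstIX TTACG/1: at [3, 29, 38, 46, 51, 64, 72, 85] ⇒ [4, 30, 39, 47, 52, 65, 73, 86]
  PtaIII GCTTTAGC/7: at [15] ⇒ [22]

All cut coordinates (distinct, sorted): [4, 14, 22, 30, 38, 39, 47, 52, 65, 73, 79, 81, 86, 94, 102]

Fragments:
  4→14: 10 bp
  14→22: 8 bp
  22→30: 8 bp
  30→38: 8 bp
  38→39: 1 bp
  39→47: 8 bp
  47→52: 5 bp
  52→65: 13 bp
  65→73: 8 bp
  73→79: 6 bp
  79→81: 2 bp
  81→86: 5 bp
  86→94: 8 bp
  94→102: 8 bp
  102→4 (wrap): 103-102+4 = 5 bp

[1,2,5,5,5,6,8,8,8,8,8,8,8,10,13]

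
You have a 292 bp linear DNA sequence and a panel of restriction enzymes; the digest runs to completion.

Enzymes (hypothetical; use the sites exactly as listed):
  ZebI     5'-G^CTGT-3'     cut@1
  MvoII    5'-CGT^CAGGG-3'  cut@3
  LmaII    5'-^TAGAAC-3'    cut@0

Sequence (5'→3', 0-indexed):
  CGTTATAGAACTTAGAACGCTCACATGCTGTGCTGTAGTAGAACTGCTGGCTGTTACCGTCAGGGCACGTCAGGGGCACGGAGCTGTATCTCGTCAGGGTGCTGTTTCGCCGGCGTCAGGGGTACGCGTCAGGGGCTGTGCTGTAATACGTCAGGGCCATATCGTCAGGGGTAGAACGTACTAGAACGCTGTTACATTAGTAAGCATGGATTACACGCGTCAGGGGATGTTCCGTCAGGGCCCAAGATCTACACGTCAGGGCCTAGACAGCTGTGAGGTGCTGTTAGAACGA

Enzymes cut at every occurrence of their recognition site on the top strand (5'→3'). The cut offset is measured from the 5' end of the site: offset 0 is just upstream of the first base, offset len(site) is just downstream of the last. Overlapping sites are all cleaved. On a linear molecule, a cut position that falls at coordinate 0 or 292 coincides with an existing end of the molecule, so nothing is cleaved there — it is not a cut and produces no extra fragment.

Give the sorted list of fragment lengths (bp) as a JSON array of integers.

[4,5,5,5,6,6,6,7,7,7,8,10,10,10,10,11,11,12,13,13,14,14,15,15,15,21,32]

Scan for sites:
  ZebI (GCTGT, off=1): starts [26, 31, 49, 82, 100, 134, 139, 187, 269, 279] → cuts [27, 32, 50, 83, 101, 135, 140, 188, 270, 280]
  MvoII (CGTCAGGG, off=3): starts [57, 67, 91, 113, 126, 148, 162, 217, 232, 253] → cuts [60, 70, 94, 116, 129, 151, 165, 220, 235, 256]
  LmaII (TAGAAC, off=0): starts [5, 12, 38, 171, 181, 284] → cuts [5, 12, 38, 171, 181, 284]

All cut coordinates (distinct, sorted): [5, 12, 27, 32, 38, 50, 60, 70, 83, 94, 101, 116, 129, 135, 140, 151, 165, 171, 181, 188, 220, 235, 256, 270, 280, 284]

Fragments:
  [0,5): 5 bp
  [5,12): 7 bp
  [12,27): 15 bp
  [27,32): 5 bp
  [32,38): 6 bp
  [38,50): 12 bp
  [50,60): 10 bp
  [60,70): 10 bp
  [70,83): 13 bp
  [83,94): 11 bp
  [94,101): 7 bp
  [101,116): 15 bp
  [116,129): 13 bp
  [129,135): 6 bp
  [135,140): 5 bp
  [140,151): 11 bp
  [151,165): 14 bp
  [165,171): 6 bp
  [171,181): 10 bp
  [181,188): 7 bp
  [188,220): 32 bp
  [220,235): 15 bp
  [235,256): 21 bp
  [256,270): 14 bp
  [270,280): 10 bp
  [280,284): 4 bp
  [284,292): 8 bp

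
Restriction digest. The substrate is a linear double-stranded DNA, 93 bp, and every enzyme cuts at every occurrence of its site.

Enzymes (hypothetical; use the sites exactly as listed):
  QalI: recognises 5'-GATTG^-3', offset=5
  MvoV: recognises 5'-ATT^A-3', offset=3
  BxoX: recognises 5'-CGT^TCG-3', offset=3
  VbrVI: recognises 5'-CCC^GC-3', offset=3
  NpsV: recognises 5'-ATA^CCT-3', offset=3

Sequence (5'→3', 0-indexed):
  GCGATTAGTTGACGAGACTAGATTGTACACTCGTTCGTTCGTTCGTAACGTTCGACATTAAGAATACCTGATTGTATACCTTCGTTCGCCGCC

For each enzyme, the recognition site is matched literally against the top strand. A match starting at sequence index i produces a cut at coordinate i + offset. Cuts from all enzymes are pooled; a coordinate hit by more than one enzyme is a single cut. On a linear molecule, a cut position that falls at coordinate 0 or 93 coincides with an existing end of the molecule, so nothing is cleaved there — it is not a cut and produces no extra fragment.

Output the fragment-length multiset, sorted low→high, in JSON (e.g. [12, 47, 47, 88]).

[4,4,4,6,7,7,8,8,8,9,9,19]

Per-enzyme occurrences:
  QalI (GATTG, off=5): starts [20, 69] → cuts [25, 74]
  MvoV (ATTA, off=3): starts [3, 56] → cuts [6, 59]
  BxoX (CGTTCG, off=3): starts [31, 35, 39, 48, 82] → cuts [34, 38, 42, 51, 85]
  VbrVI (CCCGC, off=3): no sites
  NpsV (ATACCT, off=3): starts [63, 75] → cuts [66, 78]

Pooled cuts: [6, 25, 34, 38, 42, 51, 59, 66, 74, 78, 85]

Fragments:
  [0,6): 6 bp
  [6,25): 19 bp
  [25,34): 9 bp
  [34,38): 4 bp
  [38,42): 4 bp
  [42,51): 9 bp
  [51,59): 8 bp
  [59,66): 7 bp
  [66,74): 8 bp
  [74,78): 4 bp
  [78,85): 7 bp
  [85,93): 8 bp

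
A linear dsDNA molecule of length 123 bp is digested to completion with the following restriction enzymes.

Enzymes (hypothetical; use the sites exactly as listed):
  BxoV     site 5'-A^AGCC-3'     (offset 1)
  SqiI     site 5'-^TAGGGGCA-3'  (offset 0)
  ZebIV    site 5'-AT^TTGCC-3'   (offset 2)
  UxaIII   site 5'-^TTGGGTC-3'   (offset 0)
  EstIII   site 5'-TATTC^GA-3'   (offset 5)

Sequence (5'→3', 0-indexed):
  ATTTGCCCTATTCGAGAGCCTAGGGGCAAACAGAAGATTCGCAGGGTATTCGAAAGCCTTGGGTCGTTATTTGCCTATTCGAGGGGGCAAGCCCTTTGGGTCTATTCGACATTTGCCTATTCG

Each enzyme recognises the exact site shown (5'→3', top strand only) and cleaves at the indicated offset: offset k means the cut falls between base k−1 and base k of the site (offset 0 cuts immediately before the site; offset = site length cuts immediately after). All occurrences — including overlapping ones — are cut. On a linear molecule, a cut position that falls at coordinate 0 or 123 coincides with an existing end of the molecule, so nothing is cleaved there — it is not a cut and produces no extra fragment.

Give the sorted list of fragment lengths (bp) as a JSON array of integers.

Site scan:
  BxoV (AAGCC, off=1): starts [53, 88] → cuts [54, 89]
  SqiI (TAGGGGCA, off=0): starts [20] → cuts [20]
  ZebIV (ATTTGCC, off=2): starts [0, 68, 110] → cuts [2, 70, 112]
  UxaIII (TTGGGTC, off=0): starts [58, 95] → cuts [58, 95]
  EstIII (TATTCGA, off=5): starts [8, 46, 75, 102] → cuts [13, 51, 80, 107]

All cut coordinates (distinct, sorted): [2, 13, 20, 51, 54, 58, 70, 80, 89, 95, 107, 112]

Fragment lengths:
  [0,2): 2 bp
  [2,13): 11 bp
  [13,20): 7 bp
  [20,51): 31 bp
  [51,54): 3 bp
  [54,58): 4 bp
  [58,70): 12 bp
  [70,80): 10 bp
  [80,89): 9 bp
  [89,95): 6 bp
  [95,107): 12 bp
  [107,112): 5 bp
  [112,123): 11 bp

[2,3,4,5,6,7,9,10,11,11,12,12,31]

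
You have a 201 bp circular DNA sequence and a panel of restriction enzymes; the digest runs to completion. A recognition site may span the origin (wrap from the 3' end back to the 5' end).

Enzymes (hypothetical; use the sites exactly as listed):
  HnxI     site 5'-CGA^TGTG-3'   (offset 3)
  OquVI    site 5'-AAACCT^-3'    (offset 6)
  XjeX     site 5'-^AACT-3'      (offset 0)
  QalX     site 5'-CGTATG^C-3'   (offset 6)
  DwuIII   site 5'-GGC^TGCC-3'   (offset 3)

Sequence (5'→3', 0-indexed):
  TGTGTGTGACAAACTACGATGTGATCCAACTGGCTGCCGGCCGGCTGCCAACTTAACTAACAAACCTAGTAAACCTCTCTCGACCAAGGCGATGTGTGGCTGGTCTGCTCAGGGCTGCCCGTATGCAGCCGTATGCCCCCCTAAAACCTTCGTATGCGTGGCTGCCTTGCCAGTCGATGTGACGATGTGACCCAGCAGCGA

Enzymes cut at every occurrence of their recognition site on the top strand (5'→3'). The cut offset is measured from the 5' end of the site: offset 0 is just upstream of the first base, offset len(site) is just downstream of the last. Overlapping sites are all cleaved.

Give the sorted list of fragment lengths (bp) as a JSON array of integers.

[4,5,6,7,7,8,8,8,9,10,10,11,11,13,14,15,16,16,23]

Site scan:
  HnxI (CGATGTG, off=3): starts [16, 89, 174, 182, 198] → cuts [0, 19, 92, 177, 185]
  OquVI (AAACCT, off=6): starts [61, 70, 143] → cuts [67, 76, 149]
  XjeX (AACT, off=0): starts [11, 27, 49, 54] → cuts [11, 27, 49, 54]
  QalX (CGTATGC, off=6): starts [119, 129, 150] → cuts [125, 135, 156]
  DwuIII (GGCTGCC, off=3): starts [31, 42, 112, 159] → cuts [34, 45, 115, 162]

All cut coordinates (distinct, sorted): [0, 11, 19, 27, 34, 45, 49, 54, 67, 76, 92, 115, 125, 135, 149, 156, 162, 177, 185]

Fragment lengths:
  0→11: 11 bp
  11→19: 8 bp
  19→27: 8 bp
  27→34: 7 bp
  34→45: 11 bp
  45→49: 4 bp
  49→54: 5 bp
  54→67: 13 bp
  67→76: 9 bp
  76→92: 16 bp
  92→115: 23 bp
  115→125: 10 bp
  125→135: 10 bp
  135→149: 14 bp
  149→156: 7 bp
  156→162: 6 bp
  162→177: 15 bp
  177→185: 8 bp
  185→0 (wrap): 201-185+0 = 16 bp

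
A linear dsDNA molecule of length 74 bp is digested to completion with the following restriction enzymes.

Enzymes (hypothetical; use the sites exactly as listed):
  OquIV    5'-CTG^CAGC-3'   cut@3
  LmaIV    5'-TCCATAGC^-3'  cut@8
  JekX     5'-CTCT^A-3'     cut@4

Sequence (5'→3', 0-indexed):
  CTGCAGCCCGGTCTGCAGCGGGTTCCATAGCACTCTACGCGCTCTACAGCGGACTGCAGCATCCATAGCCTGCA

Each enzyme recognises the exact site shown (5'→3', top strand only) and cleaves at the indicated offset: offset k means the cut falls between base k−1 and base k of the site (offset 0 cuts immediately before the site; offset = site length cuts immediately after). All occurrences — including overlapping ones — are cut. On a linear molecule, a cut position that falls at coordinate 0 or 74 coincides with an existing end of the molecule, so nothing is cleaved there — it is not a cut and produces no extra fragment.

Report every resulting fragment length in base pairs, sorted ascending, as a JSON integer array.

Scan for sites:
  OquIV (CTGCAGC, off=3): starts [0, 12, 53] → cuts [3, 15, 56]
  LmaIV (TCCATAGC, off=8): starts [23, 61] → cuts [31, 69]
  JekX (CTCTA, off=4): starts [32, 41] → cuts [36, 45]

All cut coordinates (distinct, sorted): [3, 15, 31, 36, 45, 56, 69]

Fragment lengths:
  [0,3): 3 bp
  [3,15): 12 bp
  [15,31): 16 bp
  [31,36): 5 bp
  [36,45): 9 bp
  [45,56): 11 bp
  [56,69): 13 bp
  [69,74): 5 bp

[3,5,5,9,11,12,13,16]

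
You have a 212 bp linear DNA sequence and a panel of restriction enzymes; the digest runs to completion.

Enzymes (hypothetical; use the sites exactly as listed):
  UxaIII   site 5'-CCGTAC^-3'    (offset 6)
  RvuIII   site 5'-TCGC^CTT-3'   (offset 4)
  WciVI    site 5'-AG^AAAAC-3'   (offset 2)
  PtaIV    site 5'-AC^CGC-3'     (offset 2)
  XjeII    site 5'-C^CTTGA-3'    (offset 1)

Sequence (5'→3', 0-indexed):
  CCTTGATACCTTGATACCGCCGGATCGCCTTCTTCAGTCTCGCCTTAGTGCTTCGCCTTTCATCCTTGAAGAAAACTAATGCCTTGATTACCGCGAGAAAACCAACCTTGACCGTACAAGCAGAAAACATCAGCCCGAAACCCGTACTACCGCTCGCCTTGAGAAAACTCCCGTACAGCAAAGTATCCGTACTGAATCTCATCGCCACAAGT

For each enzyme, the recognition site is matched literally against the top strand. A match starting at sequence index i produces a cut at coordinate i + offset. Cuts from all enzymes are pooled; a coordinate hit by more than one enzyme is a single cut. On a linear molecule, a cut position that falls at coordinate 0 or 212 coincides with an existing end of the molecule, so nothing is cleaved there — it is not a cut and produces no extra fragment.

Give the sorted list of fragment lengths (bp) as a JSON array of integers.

Scan for sites:
  UxaIII CCGTAC/6: at [111, 141, 170, 186] ⇒ [117, 147, 176, 192]
  RvuIII TCGCCTT/4: at [24, 39, 52, 153] ⇒ [28, 43, 56, 157]
  WciVI AGAAAAC/2: at [69, 95, 121, 161] ⇒ [71, 97, 123, 163]
  PtaIV ACCGC/2: at [15, 89, 148] ⇒ [17, 91, 150]
  XjeII CCTTGA/1: at [0, 8, 63, 81, 105, 156] ⇒ [1, 9, 64, 82, 106, 157]

Pooled cuts: [1, 9, 17, 28, 43, 56, 64, 71, 82, 91, 97, 106, 117, 123, 147, 150, 157, 163, 176, 192]

Fragments:
  [0,1): 1 bp
  [1,9): 8 bp
  [9,17): 8 bp
  [17,28): 11 bp
  [28,43): 15 bp
  [43,56): 13 bp
  [56,64): 8 bp
  [64,71): 7 bp
  [71,82): 11 bp
  [82,91): 9 bp
  [91,97): 6 bp
  [97,106): 9 bp
  [106,117): 11 bp
  [117,123): 6 bp
  [123,147): 24 bp
  [147,150): 3 bp
  [150,157): 7 bp
  [157,163): 6 bp
  [163,176): 13 bp
  [176,192): 16 bp
  [192,212): 20 bp

[1,3,6,6,6,7,7,8,8,8,9,9,11,11,11,13,13,15,16,20,24]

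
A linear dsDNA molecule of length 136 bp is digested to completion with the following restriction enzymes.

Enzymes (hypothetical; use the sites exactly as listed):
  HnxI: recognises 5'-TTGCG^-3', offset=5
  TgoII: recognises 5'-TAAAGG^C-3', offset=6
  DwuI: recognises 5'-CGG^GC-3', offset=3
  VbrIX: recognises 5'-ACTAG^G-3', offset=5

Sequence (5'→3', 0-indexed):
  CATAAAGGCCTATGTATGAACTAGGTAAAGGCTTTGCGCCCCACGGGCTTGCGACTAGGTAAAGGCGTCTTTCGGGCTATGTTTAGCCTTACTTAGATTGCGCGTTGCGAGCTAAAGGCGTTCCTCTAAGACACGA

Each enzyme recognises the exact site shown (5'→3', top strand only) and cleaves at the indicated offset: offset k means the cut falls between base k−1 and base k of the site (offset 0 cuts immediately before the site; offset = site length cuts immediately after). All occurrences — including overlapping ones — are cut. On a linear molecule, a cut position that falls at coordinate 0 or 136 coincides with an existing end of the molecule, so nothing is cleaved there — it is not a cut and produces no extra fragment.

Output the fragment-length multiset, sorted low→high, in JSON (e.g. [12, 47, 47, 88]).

Scan for sites:
  HnxI (TTGCG, off=5): starts [33, 48, 97, 104] → cuts [38, 53, 102, 109]
  TgoII (TAAAGGC, off=6): starts [2, 25, 59, 112] → cuts [8, 31, 65, 118]
  DwuI (CGGGC, off=3): starts [43, 72] → cuts [46, 75]
  VbrIX (ACTAGG, off=5): starts [19, 53] → cuts [24, 58]

All cut coordinates (distinct, sorted): [8, 24, 31, 38, 46, 53, 58, 65, 75, 102, 109, 118]

Fragments:
  [0,8): 8 bp
  [8,24): 16 bp
  [24,31): 7 bp
  [31,38): 7 bp
  [38,46): 8 bp
  [46,53): 7 bp
  [53,58): 5 bp
  [58,65): 7 bp
  [65,75): 10 bp
  [75,102): 27 bp
  [102,109): 7 bp
  [109,118): 9 bp
  [118,136): 18 bp

[5,7,7,7,7,7,8,8,9,10,16,18,27]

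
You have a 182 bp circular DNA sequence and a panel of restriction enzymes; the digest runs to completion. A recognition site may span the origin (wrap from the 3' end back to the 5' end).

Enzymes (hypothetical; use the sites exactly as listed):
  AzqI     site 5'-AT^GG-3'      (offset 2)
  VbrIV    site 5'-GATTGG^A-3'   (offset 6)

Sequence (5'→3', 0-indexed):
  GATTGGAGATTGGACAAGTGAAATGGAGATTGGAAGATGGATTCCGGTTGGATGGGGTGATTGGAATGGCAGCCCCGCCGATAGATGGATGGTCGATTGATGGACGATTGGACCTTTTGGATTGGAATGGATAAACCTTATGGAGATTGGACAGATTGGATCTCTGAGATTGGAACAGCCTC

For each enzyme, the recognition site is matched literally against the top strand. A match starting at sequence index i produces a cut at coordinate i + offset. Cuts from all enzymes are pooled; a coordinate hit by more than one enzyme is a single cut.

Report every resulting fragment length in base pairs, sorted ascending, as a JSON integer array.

Scan for sites:
  AzqI ATGG/2: at [22, 36, 51, 65, 84, 88, 99, 126, 139] ⇒ [24, 38, 53, 67, 86, 90, 101, 128, 141]
  VbrIV GATTGGA/6: at [0, 7, 27, 58, 105, 119, 144, 153, 167] ⇒ [6, 13, 33, 64, 111, 125, 150, 159, 173]

All cut coordinates (distinct, sorted): [6, 13, 24, 33, 38, 53, 64, 67, 86, 90, 101, 111, 125, 128, 141, 150, 159, 173]

Fragment lengths:
  6→13: 7 bp
  13→24: 11 bp
  24→33: 9 bp
  33→38: 5 bp
  38→53: 15 bp
  53→64: 11 bp
  64→67: 3 bp
  67→86: 19 bp
  86→90: 4 bp
  90→101: 11 bp
  101→111: 10 bp
  111→125: 14 bp
  125→128: 3 bp
  128→141: 13 bp
  141→150: 9 bp
  150→159: 9 bp
  159→173: 14 bp
  173→6 (wrap): 182-173+6 = 15 bp

[3,3,4,5,7,9,9,9,10,11,11,11,13,14,14,15,15,19]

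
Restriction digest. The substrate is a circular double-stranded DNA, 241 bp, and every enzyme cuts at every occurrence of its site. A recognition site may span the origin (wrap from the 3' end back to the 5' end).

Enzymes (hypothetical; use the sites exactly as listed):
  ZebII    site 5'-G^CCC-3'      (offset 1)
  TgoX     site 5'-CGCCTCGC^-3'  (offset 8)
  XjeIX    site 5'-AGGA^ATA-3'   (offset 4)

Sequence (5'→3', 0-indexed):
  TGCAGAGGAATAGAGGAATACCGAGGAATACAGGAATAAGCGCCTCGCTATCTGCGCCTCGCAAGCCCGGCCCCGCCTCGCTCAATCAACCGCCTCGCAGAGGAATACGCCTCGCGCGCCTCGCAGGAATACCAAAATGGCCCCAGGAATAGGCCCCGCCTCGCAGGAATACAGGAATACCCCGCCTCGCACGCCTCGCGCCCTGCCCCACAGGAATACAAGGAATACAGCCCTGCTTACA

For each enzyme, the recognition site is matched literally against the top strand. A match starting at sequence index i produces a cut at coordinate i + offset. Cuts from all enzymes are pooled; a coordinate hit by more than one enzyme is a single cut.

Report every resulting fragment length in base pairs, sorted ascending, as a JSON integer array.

[1,3,4,4,5,5,5,6,6,8,8,8,8,9,9,9,10,10,11,11,11,12,13,14,14,17,20]

Site scan:
  ZebII (GCCC, off=1): starts [64, 69, 139, 152, 199, 204, 229] → cuts [65, 70, 140, 153, 200, 205, 230]
  TgoX (CGCCTCGC, off=8): starts [40, 54, 73, 90, 107, 116, 156, 182, 191] → cuts [48, 62, 81, 98, 115, 124, 164, 190, 199]
  XjeIX (AGGAATA, off=4): starts [5, 13, 23, 31, 100, 124, 144, 164, 172, 211, 220] → cuts [9, 17, 27, 35, 104, 128, 148, 168, 176, 215, 224]

All cut coordinates (distinct, sorted): [9, 17, 27, 35, 48, 62, 65, 70, 81, 98, 104, 115, 124, 128, 140, 148, 153, 164, 168, 176, 190, 199, 200, 205, 215, 224, 230]

Fragment lengths:
  9→17: 8 bp
  17→27: 10 bp
  27→35: 8 bp
  35→48: 13 bp
  48→62: 14 bp
  62→65: 3 bp
  65→70: 5 bp
  70→81: 11 bp
  81→98: 17 bp
  98→104: 6 bp
  104→115: 11 bp
  115→124: 9 bp
  124→128: 4 bp
  128→140: 12 bp
  140→148: 8 bp
  148→153: 5 bp
  153→164: 11 bp
  164→168: 4 bp
  168→176: 8 bp
  176→190: 14 bp
  190→199: 9 bp
  199→200: 1 bp
  200→205: 5 bp
  205→215: 10 bp
  215→224: 9 bp
  224→230: 6 bp
  230→9 (wrap): 241-230+9 = 20 bp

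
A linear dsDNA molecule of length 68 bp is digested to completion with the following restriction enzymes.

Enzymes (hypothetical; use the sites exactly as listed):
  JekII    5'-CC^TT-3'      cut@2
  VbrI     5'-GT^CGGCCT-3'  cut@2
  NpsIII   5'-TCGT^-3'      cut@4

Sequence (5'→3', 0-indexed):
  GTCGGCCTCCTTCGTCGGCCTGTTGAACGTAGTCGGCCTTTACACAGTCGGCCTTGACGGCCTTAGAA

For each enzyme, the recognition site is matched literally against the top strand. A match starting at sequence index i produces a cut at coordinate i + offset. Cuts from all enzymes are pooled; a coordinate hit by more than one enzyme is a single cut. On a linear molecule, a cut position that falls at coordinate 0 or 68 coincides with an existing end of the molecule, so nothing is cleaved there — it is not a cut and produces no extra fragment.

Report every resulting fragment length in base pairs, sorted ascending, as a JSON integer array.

Scan for sites:
  JekII CCTT/2: at [8, 36, 51, 60] ⇒ [10, 38, 53, 62]
  VbrI GTCGGCCT/2: at [0, 13, 31, 46] ⇒ [2, 15, 33, 48]
  NpsIII TCGT/4: at [11] ⇒ [15]

Pooled cuts: [2, 10, 15, 33, 38, 48, 53, 62]

Fragment lengths:
  [0,2): 2 bp
  [2,10): 8 bp
  [10,15): 5 bp
  [15,33): 18 bp
  [33,38): 5 bp
  [38,48): 10 bp
  [48,53): 5 bp
  [53,62): 9 bp
  [62,68): 6 bp

[2,5,5,5,6,8,9,10,18]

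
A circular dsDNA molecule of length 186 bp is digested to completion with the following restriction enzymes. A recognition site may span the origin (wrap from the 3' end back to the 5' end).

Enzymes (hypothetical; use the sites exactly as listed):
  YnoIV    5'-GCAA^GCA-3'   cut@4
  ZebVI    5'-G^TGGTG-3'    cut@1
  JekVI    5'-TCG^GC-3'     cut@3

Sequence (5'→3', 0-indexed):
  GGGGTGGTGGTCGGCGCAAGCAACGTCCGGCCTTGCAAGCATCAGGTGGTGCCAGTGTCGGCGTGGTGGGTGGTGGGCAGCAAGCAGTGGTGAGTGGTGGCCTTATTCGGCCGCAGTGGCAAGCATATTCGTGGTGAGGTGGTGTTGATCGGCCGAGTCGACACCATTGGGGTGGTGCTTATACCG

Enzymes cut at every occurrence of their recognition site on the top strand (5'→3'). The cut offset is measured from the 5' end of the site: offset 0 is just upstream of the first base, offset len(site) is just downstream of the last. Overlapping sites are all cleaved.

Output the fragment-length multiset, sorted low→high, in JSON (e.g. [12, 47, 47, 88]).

[3,4,6,7,7,8,8,9,9,12,13,13,14,15,18,19,21]

Scan for sites:
  YnoIV (GCAAGCA, off=4): starts [15, 34, 79, 118] → cuts [19, 38, 83, 122]
  ZebVI (GTGGTG, off=1): starts [3, 45, 62, 69, 86, 93, 130, 138, 171] → cuts [4, 46, 63, 70, 87, 94, 131, 139, 172]
  JekVI (TCGGC, off=3): starts [10, 57, 106, 148] → cuts [13, 60, 109, 151]

Pooled cuts: [4, 13, 19, 38, 46, 60, 63, 70, 83, 87, 94, 109, 122, 131, 139, 151, 172]

Fragment lengths:
  4→13: 9 bp
  13→19: 6 bp
  19→38: 19 bp
  38→46: 8 bp
  46→60: 14 bp
  60→63: 3 bp
  63→70: 7 bp
  70→83: 13 bp
  83→87: 4 bp
  87→94: 7 bp
  94→109: 15 bp
  109→122: 13 bp
  122→131: 9 bp
  131→139: 8 bp
  139→151: 12 bp
  151→172: 21 bp
  172→4 (wrap): 186-172+4 = 18 bp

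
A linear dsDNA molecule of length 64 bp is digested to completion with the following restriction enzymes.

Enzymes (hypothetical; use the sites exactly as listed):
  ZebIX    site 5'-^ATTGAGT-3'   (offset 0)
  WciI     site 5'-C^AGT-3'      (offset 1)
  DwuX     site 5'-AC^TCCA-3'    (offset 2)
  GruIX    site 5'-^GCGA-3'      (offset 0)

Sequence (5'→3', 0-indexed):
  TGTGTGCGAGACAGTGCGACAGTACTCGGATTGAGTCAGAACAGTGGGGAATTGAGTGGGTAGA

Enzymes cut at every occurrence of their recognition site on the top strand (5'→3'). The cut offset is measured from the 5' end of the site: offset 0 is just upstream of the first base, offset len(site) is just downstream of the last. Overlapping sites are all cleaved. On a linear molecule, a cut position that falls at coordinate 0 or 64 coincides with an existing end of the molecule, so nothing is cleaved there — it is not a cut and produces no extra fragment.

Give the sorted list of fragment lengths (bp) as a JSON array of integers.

Per-enzyme occurrences:
  ZebIX ATTGAGT/0: at [29, 50] ⇒ [29, 50]
  WciI CAGT/1: at [11, 19, 41] ⇒ [12, 20, 42]
  DwuX (ACTCCA, off=2): no sites
  GruIX GCGA/0: at [5, 15] ⇒ [5, 15]

All cut coordinates (distinct, sorted): [5, 12, 15, 20, 29, 42, 50]

Fragments:
  [0,5): 5 bp
  [5,12): 7 bp
  [12,15): 3 bp
  [15,20): 5 bp
  [20,29): 9 bp
  [29,42): 13 bp
  [42,50): 8 bp
  [50,64): 14 bp

[3,5,5,7,8,9,13,14]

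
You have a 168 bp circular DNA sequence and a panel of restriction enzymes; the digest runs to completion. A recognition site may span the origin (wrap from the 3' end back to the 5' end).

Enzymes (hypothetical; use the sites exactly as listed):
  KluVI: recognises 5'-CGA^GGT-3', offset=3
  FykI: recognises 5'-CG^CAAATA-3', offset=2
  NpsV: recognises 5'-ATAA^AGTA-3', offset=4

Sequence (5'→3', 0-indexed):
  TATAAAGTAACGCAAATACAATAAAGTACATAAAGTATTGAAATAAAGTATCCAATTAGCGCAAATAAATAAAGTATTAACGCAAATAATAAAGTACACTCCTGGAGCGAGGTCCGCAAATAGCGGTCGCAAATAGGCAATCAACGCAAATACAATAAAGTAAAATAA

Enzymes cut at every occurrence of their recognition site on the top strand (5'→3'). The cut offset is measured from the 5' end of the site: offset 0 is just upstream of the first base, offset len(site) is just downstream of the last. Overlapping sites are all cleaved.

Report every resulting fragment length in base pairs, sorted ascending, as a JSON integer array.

Scan for sites:
  KluVI (CGAGGT, off=3): starts [107] → cuts [110]
  FykI (CGCAAATA, off=2): starts [10, 59, 80, 114, 127, 144] → cuts [12, 61, 82, 116, 129, 146]
  NpsV (ATAAAGTA, off=4): starts [1, 20, 29, 42, 68, 88, 154] → cuts [5, 24, 33, 46, 72, 92, 158]

Pooled cuts: [5, 12, 24, 33, 46, 61, 72, 82, 92, 110, 116, 129, 146, 158]

Fragments:
  5→12: 7 bp
  12→24: 12 bp
  24→33: 9 bp
  33→46: 13 bp
  46→61: 15 bp
  61→72: 11 bp
  72→82: 10 bp
  82→92: 10 bp
  92→110: 18 bp
  110→116: 6 bp
  116→129: 13 bp
  129→146: 17 bp
  146→158: 12 bp
  158→5 (wrap): 168-158+5 = 15 bp

[6,7,9,10,10,11,12,12,13,13,15,15,17,18]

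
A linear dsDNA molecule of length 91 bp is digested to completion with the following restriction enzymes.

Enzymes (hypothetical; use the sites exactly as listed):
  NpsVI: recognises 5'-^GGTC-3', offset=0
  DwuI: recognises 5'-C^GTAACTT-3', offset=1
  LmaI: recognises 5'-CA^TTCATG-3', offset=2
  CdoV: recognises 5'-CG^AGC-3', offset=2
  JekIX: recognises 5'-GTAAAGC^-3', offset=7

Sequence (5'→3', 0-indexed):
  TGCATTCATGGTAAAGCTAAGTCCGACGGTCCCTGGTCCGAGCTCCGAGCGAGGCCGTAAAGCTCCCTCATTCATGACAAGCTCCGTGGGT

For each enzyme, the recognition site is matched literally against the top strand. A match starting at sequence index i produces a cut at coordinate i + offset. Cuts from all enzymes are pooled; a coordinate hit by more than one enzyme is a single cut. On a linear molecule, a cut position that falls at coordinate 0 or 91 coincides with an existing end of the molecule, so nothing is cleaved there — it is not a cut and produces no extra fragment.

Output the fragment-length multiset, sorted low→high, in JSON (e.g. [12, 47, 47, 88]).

[4,6,7,7,7,10,13,16,21]

Scan for sites:
  NpsVI GGTC/0: at [27, 34] ⇒ [27, 34]
  DwuI (CGTAACTT, off=1): no sites
  LmaI CATTCATG/2: at [2, 68] ⇒ [4, 70]
  CdoV CGAGC/2: at [38, 45] ⇒ [40, 47]
  JekIX GTAAAGC/7: at [10, 56] ⇒ [17, 63]

All cut coordinates (distinct, sorted): [4, 17, 27, 34, 40, 47, 63, 70]

Fragment lengths:
  [0,4): 4 bp
  [4,17): 13 bp
  [17,27): 10 bp
  [27,34): 7 bp
  [34,40): 6 bp
  [40,47): 7 bp
  [47,63): 16 bp
  [63,70): 7 bp
  [70,91): 21 bp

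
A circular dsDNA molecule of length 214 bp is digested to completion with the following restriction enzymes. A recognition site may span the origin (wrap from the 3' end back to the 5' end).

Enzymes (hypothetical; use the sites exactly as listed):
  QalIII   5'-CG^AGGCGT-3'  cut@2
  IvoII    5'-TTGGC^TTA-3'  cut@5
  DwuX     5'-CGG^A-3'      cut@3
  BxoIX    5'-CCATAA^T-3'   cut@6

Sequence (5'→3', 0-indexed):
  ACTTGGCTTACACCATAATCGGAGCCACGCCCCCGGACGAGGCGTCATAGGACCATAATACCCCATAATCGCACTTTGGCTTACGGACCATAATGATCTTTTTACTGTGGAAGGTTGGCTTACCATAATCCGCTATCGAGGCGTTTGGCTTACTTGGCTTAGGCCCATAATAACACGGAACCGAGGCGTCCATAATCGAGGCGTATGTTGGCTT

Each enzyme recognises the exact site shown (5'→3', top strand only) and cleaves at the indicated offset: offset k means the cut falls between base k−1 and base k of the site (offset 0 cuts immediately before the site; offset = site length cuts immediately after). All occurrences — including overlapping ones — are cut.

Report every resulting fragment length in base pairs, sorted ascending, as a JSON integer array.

[3,3,4,5,6,7,8,9,9,9,10,10,11,11,12,12,12,14,14,19,26]

Site scan:
  QalIII CGAGGCGT/2: at [37, 136, 181, 196] ⇒ [39, 138, 183, 198]
  IvoII TTGGCTTA/5: at [2, 75, 114, 144, 153, 207] ⇒ [7, 80, 119, 149, 158, 212]
  DwuX CGGA/3: at [19, 33, 83, 175] ⇒ [22, 36, 86, 178]
  BxoIX CCATAAT/6: at [12, 52, 62, 87, 122, 164, 189] ⇒ [18, 58, 68, 93, 128, 170, 195]

All cut coordinates (distinct, sorted): [7, 18, 22, 36, 39, 58, 68, 80, 86, 93, 119, 128, 138, 149, 158, 170, 178, 183, 195, 198, 212]

Fragments:
  7→18: 11 bp
  18→22: 4 bp
  22→36: 14 bp
  36→39: 3 bp
  39→58: 19 bp
  58→68: 10 bp
  68→80: 12 bp
  80→86: 6 bp
  86→93: 7 bp
  93→119: 26 bp
  119→128: 9 bp
  128→138: 10 bp
  138→149: 11 bp
  149→158: 9 bp
  158→170: 12 bp
  170→178: 8 bp
  178→183: 5 bp
  183→195: 12 bp
  195→198: 3 bp
  198→212: 14 bp
  212→7 (wrap): 214-212+7 = 9 bp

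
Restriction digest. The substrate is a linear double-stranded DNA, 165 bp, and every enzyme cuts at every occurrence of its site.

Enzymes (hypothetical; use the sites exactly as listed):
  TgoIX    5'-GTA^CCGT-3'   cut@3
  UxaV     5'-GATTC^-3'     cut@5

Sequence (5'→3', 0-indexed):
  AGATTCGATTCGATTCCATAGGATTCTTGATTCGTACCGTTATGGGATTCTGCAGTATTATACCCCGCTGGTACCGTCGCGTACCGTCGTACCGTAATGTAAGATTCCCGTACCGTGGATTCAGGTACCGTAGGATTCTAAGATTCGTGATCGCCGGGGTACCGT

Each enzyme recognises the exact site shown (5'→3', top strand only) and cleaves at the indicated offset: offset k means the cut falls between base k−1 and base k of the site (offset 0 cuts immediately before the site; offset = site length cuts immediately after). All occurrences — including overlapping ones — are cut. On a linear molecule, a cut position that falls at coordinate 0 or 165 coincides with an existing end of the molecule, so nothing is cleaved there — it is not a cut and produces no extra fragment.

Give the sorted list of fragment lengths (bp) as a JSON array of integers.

Scan for sites:
  TgoIX GTACCGT/3: at [33, 70, 80, 88, 109, 124, 158] ⇒ [36, 73, 83, 91, 112, 127, 161]
  UxaV GATTC/5: at [1, 6, 11, 21, 28, 45, 102, 117, 133, 141] ⇒ [6, 11, 16, 26, 33, 50, 107, 122, 138, 146]

Pooled cuts: [6, 11, 16, 26, 33, 36, 50, 73, 83, 91, 107, 112, 122, 127, 138, 146, 161]

Fragments:
  [0,6): 6 bp
  [6,11): 5 bp
  [11,16): 5 bp
  [16,26): 10 bp
  [26,33): 7 bp
  [33,36): 3 bp
  [36,50): 14 bp
  [50,73): 23 bp
  [73,83): 10 bp
  [83,91): 8 bp
  [91,107): 16 bp
  [107,112): 5 bp
  [112,122): 10 bp
  [122,127): 5 bp
  [127,138): 11 bp
  [138,146): 8 bp
  [146,161): 15 bp
  [161,165): 4 bp

[3,4,5,5,5,5,6,7,8,8,10,10,10,11,14,15,16,23]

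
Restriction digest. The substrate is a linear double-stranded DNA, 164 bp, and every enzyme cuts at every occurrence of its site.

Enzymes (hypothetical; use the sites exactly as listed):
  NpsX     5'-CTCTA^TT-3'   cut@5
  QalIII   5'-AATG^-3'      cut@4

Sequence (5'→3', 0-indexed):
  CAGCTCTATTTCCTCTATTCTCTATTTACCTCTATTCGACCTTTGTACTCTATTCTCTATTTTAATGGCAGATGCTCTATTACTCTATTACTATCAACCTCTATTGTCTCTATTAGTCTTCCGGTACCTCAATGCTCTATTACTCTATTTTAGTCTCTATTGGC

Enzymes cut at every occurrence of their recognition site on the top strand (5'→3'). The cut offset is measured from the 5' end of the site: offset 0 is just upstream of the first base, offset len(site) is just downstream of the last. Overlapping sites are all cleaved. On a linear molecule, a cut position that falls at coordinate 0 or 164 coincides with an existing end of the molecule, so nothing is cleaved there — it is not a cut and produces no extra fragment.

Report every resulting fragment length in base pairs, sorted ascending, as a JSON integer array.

Scan for sites:
  NpsX (CTCTATT, off=5): starts [3, 12, 19, 29, 47, 54, 74, 82, 98, 107, 134, 142, 154] → cuts [8, 17, 24, 34, 52, 59, 79, 87, 103, 112, 139, 147, 159]
  QalIII (AATG, off=4): starts [63, 130] → cuts [67, 134]

All cut coordinates (distinct, sorted): [8, 17, 24, 34, 52, 59, 67, 79, 87, 103, 112, 134, 139, 147, 159]

Fragments:
  [0,8): 8 bp
  [8,17): 9 bp
  [17,24): 7 bp
  [24,34): 10 bp
  [34,52): 18 bp
  [52,59): 7 bp
  [59,67): 8 bp
  [67,79): 12 bp
  [79,87): 8 bp
  [87,103): 16 bp
  [103,112): 9 bp
  [112,134): 22 bp
  [134,139): 5 bp
  [139,147): 8 bp
  [147,159): 12 bp
  [159,164): 5 bp

[5,5,7,7,8,8,8,8,9,9,10,12,12,16,18,22]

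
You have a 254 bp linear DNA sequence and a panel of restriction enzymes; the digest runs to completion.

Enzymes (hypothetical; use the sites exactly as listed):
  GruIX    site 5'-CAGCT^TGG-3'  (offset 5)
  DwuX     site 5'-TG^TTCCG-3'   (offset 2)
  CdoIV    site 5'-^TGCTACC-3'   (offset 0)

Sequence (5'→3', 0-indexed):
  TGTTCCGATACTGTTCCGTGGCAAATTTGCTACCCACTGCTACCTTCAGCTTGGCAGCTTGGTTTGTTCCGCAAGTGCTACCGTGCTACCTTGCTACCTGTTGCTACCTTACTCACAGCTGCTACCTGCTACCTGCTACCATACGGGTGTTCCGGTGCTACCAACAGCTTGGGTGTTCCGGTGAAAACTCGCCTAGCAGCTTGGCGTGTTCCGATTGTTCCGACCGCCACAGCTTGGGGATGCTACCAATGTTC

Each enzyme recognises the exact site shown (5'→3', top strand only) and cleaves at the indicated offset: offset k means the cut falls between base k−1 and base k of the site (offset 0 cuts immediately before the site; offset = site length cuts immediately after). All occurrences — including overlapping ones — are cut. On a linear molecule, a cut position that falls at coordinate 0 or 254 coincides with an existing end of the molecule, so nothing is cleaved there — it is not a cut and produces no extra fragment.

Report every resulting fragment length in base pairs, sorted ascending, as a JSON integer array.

[2,6,6,6,7,7,7,7,8,8,8,9,9,10,10,11,14,14,14,14,16,17,18,26]

Per-enzyme occurrences:
  GruIX CAGCTTGG/5: at [46, 54, 164, 196, 229] ⇒ [51, 59, 169, 201, 234]
  DwuX TGTTCCG/2: at [0, 11, 64, 147, 173, 206, 215] ⇒ [2, 13, 66, 149, 175, 208, 217]
  CdoIV TGCTACC/0: at [27, 37, 75, 83, 91, 101, 119, 126, 133, 155, 240] ⇒ [27, 37, 75, 83, 91, 101, 119, 126, 133, 155, 240]

Pooled cuts: [2, 13, 27, 37, 51, 59, 66, 75, 83, 91, 101, 119, 126, 133, 149, 155, 169, 175, 201, 208, 217, 234, 240]

Fragment lengths:
  [0,2): 2 bp
  [2,13): 11 bp
  [13,27): 14 bp
  [27,37): 10 bp
  [37,51): 14 bp
  [51,59): 8 bp
  [59,66): 7 bp
  [66,75): 9 bp
  [75,83): 8 bp
  [83,91): 8 bp
  [91,101): 10 bp
  [101,119): 18 bp
  [119,126): 7 bp
  [126,133): 7 bp
  [133,149): 16 bp
  [149,155): 6 bp
  [155,169): 14 bp
  [169,175): 6 bp
  [175,201): 26 bp
  [201,208): 7 bp
  [208,217): 9 bp
  [217,234): 17 bp
  [234,240): 6 bp
  [240,254): 14 bp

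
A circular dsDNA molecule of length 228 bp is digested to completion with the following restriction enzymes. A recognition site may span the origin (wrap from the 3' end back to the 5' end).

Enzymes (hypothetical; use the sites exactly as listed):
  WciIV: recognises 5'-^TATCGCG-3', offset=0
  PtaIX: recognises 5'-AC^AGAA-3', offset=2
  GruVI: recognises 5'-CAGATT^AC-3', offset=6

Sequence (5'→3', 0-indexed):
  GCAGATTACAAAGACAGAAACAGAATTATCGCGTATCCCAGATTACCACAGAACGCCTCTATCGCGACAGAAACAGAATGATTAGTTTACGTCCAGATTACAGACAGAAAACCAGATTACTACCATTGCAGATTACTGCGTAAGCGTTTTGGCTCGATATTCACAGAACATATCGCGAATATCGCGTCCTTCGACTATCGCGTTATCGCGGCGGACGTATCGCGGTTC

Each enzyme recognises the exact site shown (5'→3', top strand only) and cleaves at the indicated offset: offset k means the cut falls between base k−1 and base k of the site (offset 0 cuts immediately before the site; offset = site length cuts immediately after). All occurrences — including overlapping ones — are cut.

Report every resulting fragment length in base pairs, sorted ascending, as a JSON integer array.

[5,5,6,6,6,6,8,8,9,9,10,13,14,16,16,18,18,25,30]

Site scan:
  WciIV (TATCGCG, off=0): starts [26, 59, 170, 179, 195, 203, 217] → cuts [26, 59, 170, 179, 195, 203, 217]
  PtaIX (ACAGAA, off=2): starts [13, 19, 47, 66, 72, 103, 162] → cuts [15, 21, 49, 68, 74, 105, 164]
  GruVI (CAGATTAC, off=6): starts [1, 38, 93, 112, 128] → cuts [7, 44, 99, 118, 134]

Pooled cuts: [7, 15, 21, 26, 44, 49, 59, 68, 74, 99, 105, 118, 134, 164, 170, 179, 195, 203, 217]

Fragments:
  7→15: 8 bp
  15→21: 6 bp
  21→26: 5 bp
  26→44: 18 bp
  44→49: 5 bp
  49→59: 10 bp
  59→68: 9 bp
  68→74: 6 bp
  74→99: 25 bp
  99→105: 6 bp
  105→118: 13 bp
  118→134: 16 bp
  134→164: 30 bp
  164→170: 6 bp
  170→179: 9 bp
  179→195: 16 bp
  195→203: 8 bp
  203→217: 14 bp
  217→7 (wrap): 228-217+7 = 18 bp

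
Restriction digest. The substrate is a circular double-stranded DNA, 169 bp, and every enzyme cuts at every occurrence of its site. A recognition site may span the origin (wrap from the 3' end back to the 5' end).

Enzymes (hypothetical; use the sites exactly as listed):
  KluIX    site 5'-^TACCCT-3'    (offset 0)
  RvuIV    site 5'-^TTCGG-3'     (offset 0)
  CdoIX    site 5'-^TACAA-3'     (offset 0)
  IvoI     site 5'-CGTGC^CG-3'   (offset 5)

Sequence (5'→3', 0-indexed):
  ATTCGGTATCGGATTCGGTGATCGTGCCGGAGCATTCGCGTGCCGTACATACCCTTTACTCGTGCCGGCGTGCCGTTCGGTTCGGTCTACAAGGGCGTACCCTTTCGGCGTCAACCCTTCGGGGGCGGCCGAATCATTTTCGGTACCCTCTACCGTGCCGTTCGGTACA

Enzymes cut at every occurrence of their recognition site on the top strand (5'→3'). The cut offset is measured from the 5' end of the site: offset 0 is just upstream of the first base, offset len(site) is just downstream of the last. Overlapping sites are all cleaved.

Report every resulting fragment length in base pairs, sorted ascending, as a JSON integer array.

Per-enzyme occurrences:
  KluIX (TACCCT, off=0): starts [49, 97, 143] → cuts [49, 97, 143]
  RvuIV (TTCGG, off=0): starts [1, 13, 75, 80, 103, 117, 138, 160] → cuts [1, 13, 75, 80, 103, 117, 138, 160]
  CdoIX (TACAA, off=0): starts [87, 165] → cuts [87, 165]
  IvoI (CGTGCCG, off=5): starts [22, 38, 60, 68, 153] → cuts [27, 43, 65, 73, 158]

Pooled cuts: [1, 13, 27, 43, 49, 65, 73, 75, 80, 87, 97, 103, 117, 138, 143, 158, 160, 165]

Fragment lengths:
  1→13: 12 bp
  13→27: 14 bp
  27→43: 16 bp
  43→49: 6 bp
  49→65: 16 bp
  65→73: 8 bp
  73→75: 2 bp
  75→80: 5 bp
  80→87: 7 bp
  87→97: 10 bp
  97→103: 6 bp
  103→117: 14 bp
  117→138: 21 bp
  138→143: 5 bp
  143→158: 15 bp
  158→160: 2 bp
  160→165: 5 bp
  165→1 (wrap): 169-165+1 = 5 bp

[2,2,5,5,5,5,6,6,7,8,10,12,14,14,15,16,16,21]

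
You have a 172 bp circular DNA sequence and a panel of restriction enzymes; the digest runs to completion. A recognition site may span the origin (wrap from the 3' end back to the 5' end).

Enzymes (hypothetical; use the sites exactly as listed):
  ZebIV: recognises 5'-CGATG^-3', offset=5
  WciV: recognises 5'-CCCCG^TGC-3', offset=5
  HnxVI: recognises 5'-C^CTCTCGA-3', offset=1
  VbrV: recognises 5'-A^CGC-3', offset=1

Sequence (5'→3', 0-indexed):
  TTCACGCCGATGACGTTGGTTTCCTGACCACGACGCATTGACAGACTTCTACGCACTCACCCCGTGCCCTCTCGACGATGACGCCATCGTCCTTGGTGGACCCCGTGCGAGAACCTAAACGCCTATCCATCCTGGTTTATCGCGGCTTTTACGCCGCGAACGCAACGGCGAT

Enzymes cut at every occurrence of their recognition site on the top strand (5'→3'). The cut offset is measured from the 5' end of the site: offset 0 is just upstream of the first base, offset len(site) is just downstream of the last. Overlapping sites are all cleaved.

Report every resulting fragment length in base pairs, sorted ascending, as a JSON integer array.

Per-enzyme occurrences:
  ZebIV CGATG/5: at [7, 75] ⇒ [12, 80]
  WciV CCCCGTGC/5: at [59, 100] ⇒ [64, 105]
  HnxVI CCTCTCGA/1: at [67] ⇒ [68]
  VbrV ACGC/1: at [3, 32, 50, 80, 118, 150, 159] ⇒ [4, 33, 51, 81, 119, 151, 160]

Pooled cuts: [4, 12, 33, 51, 64, 68, 80, 81, 105, 119, 151, 160]

Fragments:
  4→12: 8 bp
  12→33: 21 bp
  33→51: 18 bp
  51→64: 13 bp
  64→68: 4 bp
  68→80: 12 bp
  80→81: 1 bp
  81→105: 24 bp
  105→119: 14 bp
  119→151: 32 bp
  151→160: 9 bp
  160→4 (wrap): 172-160+4 = 16 bp

[1,4,8,9,12,13,14,16,18,21,24,32]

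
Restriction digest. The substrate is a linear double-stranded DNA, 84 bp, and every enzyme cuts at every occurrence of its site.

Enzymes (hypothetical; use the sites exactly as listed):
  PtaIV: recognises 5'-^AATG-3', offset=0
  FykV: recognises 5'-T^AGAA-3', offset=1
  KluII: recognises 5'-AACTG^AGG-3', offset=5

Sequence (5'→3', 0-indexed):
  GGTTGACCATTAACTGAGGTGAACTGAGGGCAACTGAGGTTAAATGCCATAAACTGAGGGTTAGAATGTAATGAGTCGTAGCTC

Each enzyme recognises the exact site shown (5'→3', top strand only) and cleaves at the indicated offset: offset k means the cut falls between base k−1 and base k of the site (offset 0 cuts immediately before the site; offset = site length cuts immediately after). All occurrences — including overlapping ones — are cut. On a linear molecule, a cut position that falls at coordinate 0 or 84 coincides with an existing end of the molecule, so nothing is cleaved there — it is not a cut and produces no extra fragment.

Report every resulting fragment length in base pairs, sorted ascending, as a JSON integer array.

Site scan:
  PtaIV (AATG, off=0): starts [42, 64, 69] → cuts [42, 64, 69]
  FykV (TAGAA, off=1): starts [61] → cuts [62]
  KluII (AACTGAGG, off=5): starts [11, 21, 31, 51] → cuts [16, 26, 36, 56]

Pooled cuts: [16, 26, 36, 42, 56, 62, 64, 69]

Fragment lengths:
  [0,16): 16 bp
  [16,26): 10 bp
  [26,36): 10 bp
  [36,42): 6 bp
  [42,56): 14 bp
  [56,62): 6 bp
  [62,64): 2 bp
  [64,69): 5 bp
  [69,84): 15 bp

[2,5,6,6,10,10,14,15,16]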